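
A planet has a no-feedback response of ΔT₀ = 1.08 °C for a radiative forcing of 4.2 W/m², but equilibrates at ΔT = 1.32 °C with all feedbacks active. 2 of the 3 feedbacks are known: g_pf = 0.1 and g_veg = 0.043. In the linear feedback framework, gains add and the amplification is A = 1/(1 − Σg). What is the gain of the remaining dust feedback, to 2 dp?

0.04

Amplification A = ΔT/ΔT₀ = 1.32/1.08 = 1.222.
Total gain g = 1 − 1/A = 1 − 1/1.222 = 0.1817.
Known gains sum to 0.1 + 0.043 = 0.143.
g_dust = 0.1817 − 0.143 = 0.04.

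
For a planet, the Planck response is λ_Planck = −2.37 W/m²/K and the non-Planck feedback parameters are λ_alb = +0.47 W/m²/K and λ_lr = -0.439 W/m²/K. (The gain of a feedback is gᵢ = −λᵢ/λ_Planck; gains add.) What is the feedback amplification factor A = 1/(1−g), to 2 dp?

1.01

Convert to gains: g_alb = 0.47/2.37 = 0.1983; g_lr = -0.439/2.37 = -0.1852.
Total gain g = 0.0131.
A = 1/(1 − 0.0131) = 1.01.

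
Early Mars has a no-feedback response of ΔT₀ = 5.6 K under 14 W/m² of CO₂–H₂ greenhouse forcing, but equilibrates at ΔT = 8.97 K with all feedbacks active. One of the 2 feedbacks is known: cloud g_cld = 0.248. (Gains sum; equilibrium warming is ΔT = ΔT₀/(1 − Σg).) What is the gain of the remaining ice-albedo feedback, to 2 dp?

0.13

Amplification A = ΔT/ΔT₀ = 8.97/5.6 = 1.602.
Total gain g = 1 − 1/A = 1 − 1/1.602 = 0.3758.
The known gain is 0.248.
g_ice = 0.3758 − 0.248 = 0.13.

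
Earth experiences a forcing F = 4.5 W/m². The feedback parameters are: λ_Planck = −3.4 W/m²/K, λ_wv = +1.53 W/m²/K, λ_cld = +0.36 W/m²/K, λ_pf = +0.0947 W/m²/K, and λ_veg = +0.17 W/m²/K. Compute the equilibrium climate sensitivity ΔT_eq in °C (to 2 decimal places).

Net feedback parameter λ = (−3.4) + (+1.53) + (+0.36) + (+0.0947) + (+0.17) = -1.2453 W/m²/K.
ΔT = −F/λ = −4.5/(-1.2453) = 3.61 °C.

3.61 °C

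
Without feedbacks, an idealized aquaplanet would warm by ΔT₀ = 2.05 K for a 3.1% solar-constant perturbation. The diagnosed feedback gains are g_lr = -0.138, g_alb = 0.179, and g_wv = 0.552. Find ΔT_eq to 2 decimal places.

Total gain g = -0.138 + 0.179 + 0.552 = 0.593.
Amplification A = 1/(1 − 0.593) = 2.457.
ΔT = 2.05 × 2.457 = 5.04 K.

5.04 K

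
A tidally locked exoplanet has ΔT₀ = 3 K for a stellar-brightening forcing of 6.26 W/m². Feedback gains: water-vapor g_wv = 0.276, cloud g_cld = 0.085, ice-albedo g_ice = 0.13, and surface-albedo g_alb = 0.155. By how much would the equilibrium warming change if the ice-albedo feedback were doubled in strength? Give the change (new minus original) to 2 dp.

Original: g = 0.646, ΔT = 3/(1−0.646) = 8.4746 K.
With doubled ice-albedo: g' = 0.776, ΔT' = 3/(1−0.776) = 13.3929 K.
Change = 13.3929 − 8.4746 = 4.92 K.

4.92 K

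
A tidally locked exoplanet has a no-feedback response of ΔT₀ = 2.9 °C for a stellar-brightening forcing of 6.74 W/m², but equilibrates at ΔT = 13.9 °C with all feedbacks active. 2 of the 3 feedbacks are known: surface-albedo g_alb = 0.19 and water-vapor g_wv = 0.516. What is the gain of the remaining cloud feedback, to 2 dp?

0.09

Amplification A = ΔT/ΔT₀ = 13.9/2.9 = 4.793.
Total gain g = 1 − 1/A = 1 − 1/4.793 = 0.7914.
Known gains sum to 0.19 + 0.516 = 0.706.
g_cld = 0.7914 − 0.706 = 0.09.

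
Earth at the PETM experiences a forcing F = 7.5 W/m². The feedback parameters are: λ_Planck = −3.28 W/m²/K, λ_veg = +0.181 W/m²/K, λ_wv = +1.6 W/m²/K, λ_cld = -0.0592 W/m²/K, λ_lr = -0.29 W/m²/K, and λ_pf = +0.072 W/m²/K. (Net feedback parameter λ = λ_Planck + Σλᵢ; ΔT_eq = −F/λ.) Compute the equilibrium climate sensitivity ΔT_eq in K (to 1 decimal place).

Net feedback parameter λ = (−3.28) + (+0.181) + (+1.6) + (-0.0592) + (-0.29) + (+0.072) = -1.7762 W/m²/K.
ΔT = −F/λ = −7.5/(-1.7762) = 4.2 K.

4.2 K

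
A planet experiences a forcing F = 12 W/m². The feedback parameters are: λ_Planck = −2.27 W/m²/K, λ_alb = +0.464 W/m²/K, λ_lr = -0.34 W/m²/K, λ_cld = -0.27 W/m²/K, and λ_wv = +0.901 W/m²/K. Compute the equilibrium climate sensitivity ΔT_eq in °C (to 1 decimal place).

7.9 °C

Net feedback parameter λ = (−2.27) + (+0.464) + (-0.34) + (-0.27) + (+0.901) = -1.515 W/m²/K.
ΔT = −F/λ = −12/(-1.515) = 7.9 °C.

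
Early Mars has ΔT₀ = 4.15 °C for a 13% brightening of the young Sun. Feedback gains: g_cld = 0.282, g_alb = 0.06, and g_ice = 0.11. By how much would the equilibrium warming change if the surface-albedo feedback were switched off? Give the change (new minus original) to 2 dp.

Original: g = 0.452, ΔT = 4.15/(1−0.452) = 7.5730 °C.
Without surface-albedo: g' = 0.392, ΔT' = 4.15/(1−0.392) = 6.8257 °C.
Change = 6.8257 − 7.5730 = -0.75 °C.

-0.75 °C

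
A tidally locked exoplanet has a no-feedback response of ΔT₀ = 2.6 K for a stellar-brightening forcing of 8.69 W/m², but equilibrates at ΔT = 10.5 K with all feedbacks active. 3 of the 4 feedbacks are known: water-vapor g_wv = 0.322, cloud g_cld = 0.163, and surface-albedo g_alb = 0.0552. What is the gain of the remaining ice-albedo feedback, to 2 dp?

0.21

Amplification A = ΔT/ΔT₀ = 10.5/2.6 = 4.038.
Total gain g = 1 − 1/A = 1 − 1/4.038 = 0.7524.
Known gains sum to 0.322 + 0.163 + 0.0552 = 0.5402.
g_ice = 0.7524 − 0.5402 = 0.21.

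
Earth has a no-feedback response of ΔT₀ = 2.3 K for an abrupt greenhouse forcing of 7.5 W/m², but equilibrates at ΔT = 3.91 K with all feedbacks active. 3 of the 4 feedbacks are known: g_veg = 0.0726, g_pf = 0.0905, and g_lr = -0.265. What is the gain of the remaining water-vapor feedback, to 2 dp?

Amplification A = ΔT/ΔT₀ = 3.91/2.3 = 1.7.
Total gain g = 1 − 1/A = 1 − 1/1.7 = 0.4118.
Known gains sum to 0.0726 + 0.0905 − 0.265 = -0.1019.
g_wv = 0.4118 + 0.1019 = 0.51.

0.51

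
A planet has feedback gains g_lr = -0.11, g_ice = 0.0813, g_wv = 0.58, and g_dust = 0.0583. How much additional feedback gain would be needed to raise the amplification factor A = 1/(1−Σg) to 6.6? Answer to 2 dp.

Current total gain = 0.6096.
Target gain for A = 6.6: g* = 1 − 1/6.6 = 0.8485.
Additional gain needed = 0.8485 − 0.6096 = 0.24.

0.24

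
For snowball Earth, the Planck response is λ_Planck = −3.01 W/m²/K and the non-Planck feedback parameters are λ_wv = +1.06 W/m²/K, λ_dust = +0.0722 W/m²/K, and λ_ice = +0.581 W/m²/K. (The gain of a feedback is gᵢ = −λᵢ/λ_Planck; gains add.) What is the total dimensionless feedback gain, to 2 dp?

0.57

Convert to gains: g_wv = 1.06/3.01 = 0.3522; g_dust = 0.0722/3.01 = 0.02399; g_ice = 0.581/3.01 = 0.193.
Total gain g = 0.56919.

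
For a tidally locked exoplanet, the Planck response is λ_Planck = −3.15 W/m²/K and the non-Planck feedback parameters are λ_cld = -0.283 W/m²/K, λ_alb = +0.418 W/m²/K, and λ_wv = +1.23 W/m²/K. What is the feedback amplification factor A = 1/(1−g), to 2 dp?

1.76

Convert to gains: g_cld = -0.283/3.15 = -0.08984; g_alb = 0.418/3.15 = 0.1327; g_wv = 1.23/3.15 = 0.3905.
Total gain g = 0.43336.
A = 1/(1 − 0.43336) = 1.76.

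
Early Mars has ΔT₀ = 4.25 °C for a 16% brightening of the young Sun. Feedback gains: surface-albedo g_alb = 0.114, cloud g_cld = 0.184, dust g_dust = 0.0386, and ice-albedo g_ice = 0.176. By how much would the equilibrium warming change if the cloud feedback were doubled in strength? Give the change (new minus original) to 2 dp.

Original: g = 0.5126, ΔT = 4.25/(1−0.5126) = 8.7197 °C.
With doubled cloud: g' = 0.6966, ΔT' = 4.25/(1−0.6966) = 14.0079 °C.
Change = 14.0079 − 8.7197 = 5.29 °C.

5.29 °C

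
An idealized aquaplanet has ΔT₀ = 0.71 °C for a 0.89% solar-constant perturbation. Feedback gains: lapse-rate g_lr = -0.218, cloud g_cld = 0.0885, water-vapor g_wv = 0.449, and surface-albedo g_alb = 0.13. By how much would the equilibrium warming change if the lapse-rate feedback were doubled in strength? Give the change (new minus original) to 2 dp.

-0.37 °C

Original: g = 0.4495, ΔT = 0.71/(1−0.4495) = 1.2897 °C.
With doubled lapse-rate: g' = 0.2315, ΔT' = 0.71/(1−0.2315) = 0.9239 °C.
Change = 0.9239 − 1.2897 = -0.37 °C.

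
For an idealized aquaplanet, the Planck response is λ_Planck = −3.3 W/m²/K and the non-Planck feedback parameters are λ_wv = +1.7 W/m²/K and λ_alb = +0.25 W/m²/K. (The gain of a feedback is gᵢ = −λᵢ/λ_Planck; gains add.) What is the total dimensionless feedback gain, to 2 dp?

0.59

Convert to gains: g_wv = 1.7/3.3 = 0.5152; g_alb = 0.25/3.3 = 0.07576.
Total gain g = 0.59096.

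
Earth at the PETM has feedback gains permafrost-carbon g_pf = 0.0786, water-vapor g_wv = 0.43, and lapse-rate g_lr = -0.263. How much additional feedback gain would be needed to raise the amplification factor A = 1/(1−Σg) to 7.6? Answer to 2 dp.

Current total gain = 0.2456.
Target gain for A = 7.6: g* = 1 − 1/7.6 = 0.8684.
Additional gain needed = 0.8684 − 0.2456 = 0.62.

0.62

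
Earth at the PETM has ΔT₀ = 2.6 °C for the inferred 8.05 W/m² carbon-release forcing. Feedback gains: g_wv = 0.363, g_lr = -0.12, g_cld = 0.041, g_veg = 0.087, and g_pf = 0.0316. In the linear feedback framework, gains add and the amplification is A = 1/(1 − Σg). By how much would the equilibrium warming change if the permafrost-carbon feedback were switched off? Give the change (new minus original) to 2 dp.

-0.22 °C

Original: g = 0.4026, ΔT = 2.6/(1−0.4026) = 4.3522 °C.
Without permafrost-carbon: g' = 0.371, ΔT' = 2.6/(1−0.371) = 4.1335 °C.
Change = 4.1335 − 4.3522 = -0.22 °C.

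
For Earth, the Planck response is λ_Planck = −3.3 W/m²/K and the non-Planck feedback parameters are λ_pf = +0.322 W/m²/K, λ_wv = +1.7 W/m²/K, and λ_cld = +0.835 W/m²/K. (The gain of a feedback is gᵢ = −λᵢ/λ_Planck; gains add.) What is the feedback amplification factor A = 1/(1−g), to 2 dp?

Convert to gains: g_pf = 0.322/3.3 = 0.09758; g_wv = 1.7/3.3 = 0.5152; g_cld = 0.835/3.3 = 0.253.
Total gain g = 0.86578.
A = 1/(1 − 0.86578) = 7.45.

7.45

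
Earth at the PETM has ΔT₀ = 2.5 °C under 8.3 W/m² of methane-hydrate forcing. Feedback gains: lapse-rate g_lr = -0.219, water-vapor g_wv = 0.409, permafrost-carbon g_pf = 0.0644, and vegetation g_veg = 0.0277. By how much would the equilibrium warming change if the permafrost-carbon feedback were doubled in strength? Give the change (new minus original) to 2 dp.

0.34 °C

Original: g = 0.2821, ΔT = 2.5/(1−0.2821) = 3.4824 °C.
With doubled permafrost-carbon: g' = 0.3465, ΔT' = 2.5/(1−0.3465) = 3.8256 °C.
Change = 3.8256 − 3.4824 = 0.34 °C.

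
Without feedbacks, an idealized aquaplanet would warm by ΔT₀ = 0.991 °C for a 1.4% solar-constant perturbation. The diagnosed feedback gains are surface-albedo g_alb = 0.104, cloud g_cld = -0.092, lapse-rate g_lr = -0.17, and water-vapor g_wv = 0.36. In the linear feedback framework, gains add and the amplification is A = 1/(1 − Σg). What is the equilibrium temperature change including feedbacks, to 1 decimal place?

1.2 °C

Total gain g = 0.104 − 0.092 − 0.17 + 0.36 = 0.202.
Amplification A = 1/(1 − 0.202) = 1.253.
ΔT = 0.991 × 1.253 = 1.2 °C.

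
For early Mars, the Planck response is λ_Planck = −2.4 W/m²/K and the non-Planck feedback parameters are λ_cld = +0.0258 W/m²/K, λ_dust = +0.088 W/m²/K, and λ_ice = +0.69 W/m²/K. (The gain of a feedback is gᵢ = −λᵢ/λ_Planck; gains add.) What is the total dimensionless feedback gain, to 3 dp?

Convert to gains: g_cld = 0.0258/2.4 = 0.01075; g_dust = 0.088/2.4 = 0.03667; g_ice = 0.69/2.4 = 0.2875.
Total gain g = 0.33492.

0.335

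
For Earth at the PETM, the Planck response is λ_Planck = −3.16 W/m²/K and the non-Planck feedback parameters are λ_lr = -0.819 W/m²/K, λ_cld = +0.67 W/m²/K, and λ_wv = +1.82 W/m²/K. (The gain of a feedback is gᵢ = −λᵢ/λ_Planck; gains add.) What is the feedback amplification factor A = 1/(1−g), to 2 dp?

Convert to gains: g_lr = -0.819/3.16 = -0.2592; g_cld = 0.67/3.16 = 0.212; g_wv = 1.82/3.16 = 0.5759.
Total gain g = 0.5287.
A = 1/(1 − 0.5287) = 2.12.

2.12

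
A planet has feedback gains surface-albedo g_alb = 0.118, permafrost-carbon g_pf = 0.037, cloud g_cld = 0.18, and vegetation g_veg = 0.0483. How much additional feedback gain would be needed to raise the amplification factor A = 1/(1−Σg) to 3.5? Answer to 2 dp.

0.33

Current total gain = 0.3833.
Target gain for A = 3.5: g* = 1 − 1/3.5 = 0.7143.
Additional gain needed = 0.7143 − 0.3833 = 0.33.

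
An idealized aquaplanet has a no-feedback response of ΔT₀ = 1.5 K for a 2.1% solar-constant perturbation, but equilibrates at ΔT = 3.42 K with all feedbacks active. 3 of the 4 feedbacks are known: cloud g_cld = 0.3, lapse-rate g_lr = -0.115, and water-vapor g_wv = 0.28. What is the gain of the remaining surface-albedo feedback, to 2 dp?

Amplification A = ΔT/ΔT₀ = 3.42/1.5 = 2.28.
Total gain g = 1 − 1/A = 1 − 1/2.28 = 0.5614.
Known gains sum to 0.3 − 0.115 + 0.28 = 0.465.
g_alb = 0.5614 − 0.465 = 0.10.

0.10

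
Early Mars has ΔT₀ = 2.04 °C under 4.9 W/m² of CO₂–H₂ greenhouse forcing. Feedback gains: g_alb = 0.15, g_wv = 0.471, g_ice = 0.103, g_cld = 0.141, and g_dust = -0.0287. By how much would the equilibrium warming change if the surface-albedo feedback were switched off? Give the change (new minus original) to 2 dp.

-5.96 °C

Original: g = 0.8363, ΔT = 2.04/(1−0.8363) = 12.4618 °C.
Without surface-albedo: g' = 0.6863, ΔT' = 2.04/(1−0.6863) = 6.5030 °C.
Change = 6.5030 − 12.4618 = -5.96 °C.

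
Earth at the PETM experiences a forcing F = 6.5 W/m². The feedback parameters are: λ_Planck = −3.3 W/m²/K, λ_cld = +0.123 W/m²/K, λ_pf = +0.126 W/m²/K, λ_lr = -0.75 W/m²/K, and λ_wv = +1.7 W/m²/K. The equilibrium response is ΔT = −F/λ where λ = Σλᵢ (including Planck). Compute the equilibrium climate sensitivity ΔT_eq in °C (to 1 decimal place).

3.1 °C

Net feedback parameter λ = (−3.3) + (+0.123) + (+0.126) + (-0.75) + (+1.7) = -2.101 W/m²/K.
ΔT = −F/λ = −6.5/(-2.101) = 3.1 °C.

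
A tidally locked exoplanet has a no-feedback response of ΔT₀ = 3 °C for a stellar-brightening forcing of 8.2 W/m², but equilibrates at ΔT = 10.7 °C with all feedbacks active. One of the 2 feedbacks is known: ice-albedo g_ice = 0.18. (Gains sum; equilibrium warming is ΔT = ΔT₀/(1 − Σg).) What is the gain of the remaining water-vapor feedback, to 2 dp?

Amplification A = ΔT/ΔT₀ = 10.7/3 = 3.567.
Total gain g = 1 − 1/A = 1 − 1/3.567 = 0.7197.
The known gain is 0.18.
g_wv = 0.7197 − 0.18 = 0.54.

0.54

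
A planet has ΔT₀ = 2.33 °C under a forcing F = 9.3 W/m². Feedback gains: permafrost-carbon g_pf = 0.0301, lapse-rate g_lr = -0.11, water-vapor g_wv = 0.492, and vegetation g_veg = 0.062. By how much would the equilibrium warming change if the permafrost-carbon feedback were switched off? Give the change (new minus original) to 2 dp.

Original: g = 0.4741, ΔT = 2.33/(1−0.4741) = 4.4305 °C.
Without permafrost-carbon: g' = 0.444, ΔT' = 2.33/(1−0.444) = 4.1906 °C.
Change = 4.1906 − 4.4305 = -0.24 °C.

-0.24 °C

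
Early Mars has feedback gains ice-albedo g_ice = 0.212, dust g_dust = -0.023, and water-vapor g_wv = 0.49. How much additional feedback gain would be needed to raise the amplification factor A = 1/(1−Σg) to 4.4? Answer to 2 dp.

0.09

Current total gain = 0.679.
Target gain for A = 4.4: g* = 1 − 1/4.4 = 0.7727.
Additional gain needed = 0.7727 − 0.679 = 0.09.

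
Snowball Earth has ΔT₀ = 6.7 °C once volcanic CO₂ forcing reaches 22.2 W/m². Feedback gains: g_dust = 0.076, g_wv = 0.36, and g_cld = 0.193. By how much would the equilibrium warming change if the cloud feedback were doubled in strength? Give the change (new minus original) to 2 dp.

19.58 °C

Original: g = 0.629, ΔT = 6.7/(1−0.629) = 18.0593 °C.
With doubled cloud: g' = 0.822, ΔT' = 6.7/(1−0.822) = 37.6404 °C.
Change = 37.6404 − 18.0593 = 19.58 °C.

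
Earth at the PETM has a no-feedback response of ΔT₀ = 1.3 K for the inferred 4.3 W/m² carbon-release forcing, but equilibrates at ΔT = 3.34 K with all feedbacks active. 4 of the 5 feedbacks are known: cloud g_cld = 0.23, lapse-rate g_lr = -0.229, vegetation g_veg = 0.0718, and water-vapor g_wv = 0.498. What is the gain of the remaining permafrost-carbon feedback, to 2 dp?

0.04

Amplification A = ΔT/ΔT₀ = 3.34/1.3 = 2.569.
Total gain g = 1 − 1/A = 1 − 1/2.569 = 0.6107.
Known gains sum to 0.23 − 0.229 + 0.0718 + 0.498 = 0.5708.
g_pf = 0.6107 − 0.5708 = 0.04.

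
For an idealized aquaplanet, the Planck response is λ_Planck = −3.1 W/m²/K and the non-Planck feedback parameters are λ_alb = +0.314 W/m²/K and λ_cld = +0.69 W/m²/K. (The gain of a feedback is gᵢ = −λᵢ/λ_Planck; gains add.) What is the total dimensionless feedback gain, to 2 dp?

Convert to gains: g_alb = 0.314/3.1 = 0.1013; g_cld = 0.69/3.1 = 0.2226.
Total gain g = 0.3239.

0.32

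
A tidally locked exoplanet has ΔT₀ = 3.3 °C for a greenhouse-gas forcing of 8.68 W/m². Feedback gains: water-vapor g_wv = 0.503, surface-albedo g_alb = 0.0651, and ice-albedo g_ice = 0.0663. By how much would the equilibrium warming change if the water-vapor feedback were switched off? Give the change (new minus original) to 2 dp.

-5.23 °C

Original: g = 0.6344, ΔT = 3.3/(1−0.6344) = 9.0263 °C.
Without water-vapor: g' = 0.1314, ΔT' = 3.3/(1−0.1314) = 3.7992 °C.
Change = 3.7992 − 9.0263 = -5.23 °C.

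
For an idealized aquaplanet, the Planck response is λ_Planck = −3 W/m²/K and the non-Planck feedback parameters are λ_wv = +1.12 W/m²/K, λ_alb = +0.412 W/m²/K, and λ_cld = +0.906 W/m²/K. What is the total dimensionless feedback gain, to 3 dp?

0.813

Convert to gains: g_wv = 1.12/3 = 0.3733; g_alb = 0.412/3 = 0.1373; g_cld = 0.906/3 = 0.302.
Total gain g = 0.8126.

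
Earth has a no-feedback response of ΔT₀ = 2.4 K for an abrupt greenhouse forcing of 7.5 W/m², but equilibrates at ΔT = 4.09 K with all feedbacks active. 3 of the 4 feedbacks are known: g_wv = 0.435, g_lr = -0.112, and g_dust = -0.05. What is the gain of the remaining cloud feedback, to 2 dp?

0.14

Amplification A = ΔT/ΔT₀ = 4.09/2.4 = 1.704.
Total gain g = 1 − 1/A = 1 − 1/1.704 = 0.4131.
Known gains sum to 0.435 − 0.112 − 0.05 = 0.273.
g_cld = 0.4131 − 0.273 = 0.14.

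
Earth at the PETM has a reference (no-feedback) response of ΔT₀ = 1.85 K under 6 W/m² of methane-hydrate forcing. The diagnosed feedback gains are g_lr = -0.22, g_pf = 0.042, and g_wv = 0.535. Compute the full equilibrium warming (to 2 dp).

Total gain g = -0.22 + 0.042 + 0.535 = 0.357.
Amplification A = 1/(1 − 0.357) = 1.555.
ΔT = 1.85 × 1.555 = 2.88 K.

2.88 K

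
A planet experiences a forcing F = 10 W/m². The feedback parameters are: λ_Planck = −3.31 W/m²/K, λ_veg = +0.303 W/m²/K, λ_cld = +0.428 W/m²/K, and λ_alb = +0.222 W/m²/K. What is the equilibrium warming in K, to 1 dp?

Net feedback parameter λ = (−3.31) + (+0.303) + (+0.428) + (+0.222) = -2.357 W/m²/K.
ΔT = −F/λ = −10/(-2.357) = 4.2 K.

4.2 K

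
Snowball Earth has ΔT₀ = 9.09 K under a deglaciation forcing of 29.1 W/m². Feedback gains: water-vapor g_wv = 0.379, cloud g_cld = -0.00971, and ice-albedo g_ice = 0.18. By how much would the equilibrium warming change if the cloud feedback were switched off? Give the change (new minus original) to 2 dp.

Original: g = 0.54929, ΔT = 9.09/(1−0.54929) = 20.1682 K.
Without cloud: g' = 0.559, ΔT' = 9.09/(1−0.559) = 20.6122 K.
Change = 20.6122 − 20.1682 = 0.44 K.

0.44 K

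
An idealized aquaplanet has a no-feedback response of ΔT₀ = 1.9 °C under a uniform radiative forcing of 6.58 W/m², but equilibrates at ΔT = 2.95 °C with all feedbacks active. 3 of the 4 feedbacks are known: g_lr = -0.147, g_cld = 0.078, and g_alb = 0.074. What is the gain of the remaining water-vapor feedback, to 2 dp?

Amplification A = ΔT/ΔT₀ = 2.95/1.9 = 1.553.
Total gain g = 1 − 1/A = 1 − 1/1.553 = 0.3561.
Known gains sum to -0.147 + 0.078 + 0.074 = 0.005.
g_wv = 0.3561 − 0.005 = 0.35.

0.35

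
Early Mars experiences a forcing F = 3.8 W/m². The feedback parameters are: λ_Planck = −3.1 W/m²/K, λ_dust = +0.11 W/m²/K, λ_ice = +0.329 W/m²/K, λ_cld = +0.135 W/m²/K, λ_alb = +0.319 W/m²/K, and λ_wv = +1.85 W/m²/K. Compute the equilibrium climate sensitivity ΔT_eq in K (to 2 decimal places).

10.64 K

Net feedback parameter λ = (−3.1) + (+0.11) + (+0.329) + (+0.135) + (+0.319) + (+1.85) = -0.357 W/m²/K.
ΔT = −F/λ = −3.8/(-0.357) = 10.64 K.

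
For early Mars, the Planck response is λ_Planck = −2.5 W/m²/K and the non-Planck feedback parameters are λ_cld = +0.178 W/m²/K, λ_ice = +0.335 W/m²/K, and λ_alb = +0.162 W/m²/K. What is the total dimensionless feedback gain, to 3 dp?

Convert to gains: g_cld = 0.178/2.5 = 0.0712; g_ice = 0.335/2.5 = 0.134; g_alb = 0.162/2.5 = 0.0648.
Total gain g = 0.27.

0.270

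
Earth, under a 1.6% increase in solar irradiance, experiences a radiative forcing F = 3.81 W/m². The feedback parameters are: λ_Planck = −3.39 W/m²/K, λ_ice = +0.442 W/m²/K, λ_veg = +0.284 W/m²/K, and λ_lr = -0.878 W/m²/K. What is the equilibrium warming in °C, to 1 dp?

1.1 °C

Net feedback parameter λ = (−3.39) + (+0.442) + (+0.284) + (-0.878) = -3.542 W/m²/K.
ΔT = −F/λ = −3.81/(-3.542) = 1.1 °C.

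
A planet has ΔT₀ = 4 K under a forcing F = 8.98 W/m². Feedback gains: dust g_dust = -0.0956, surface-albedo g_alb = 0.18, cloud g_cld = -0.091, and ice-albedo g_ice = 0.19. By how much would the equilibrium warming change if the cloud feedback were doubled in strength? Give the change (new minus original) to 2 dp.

Original: g = 0.1834, ΔT = 4/(1−0.1834) = 4.8984 K.
With doubled cloud: g' = 0.0924, ΔT' = 4/(1−0.0924) = 4.4072 K.
Change = 4.4072 − 4.8984 = -0.49 K.

-0.49 K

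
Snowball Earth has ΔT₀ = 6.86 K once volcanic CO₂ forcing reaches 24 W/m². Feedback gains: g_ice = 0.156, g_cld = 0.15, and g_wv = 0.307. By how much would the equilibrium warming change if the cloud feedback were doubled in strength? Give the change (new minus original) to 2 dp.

11.22 K

Original: g = 0.613, ΔT = 6.86/(1−0.613) = 17.7261 K.
With doubled cloud: g' = 0.763, ΔT' = 6.86/(1−0.763) = 28.9451 K.
Change = 28.9451 − 17.7261 = 11.22 K.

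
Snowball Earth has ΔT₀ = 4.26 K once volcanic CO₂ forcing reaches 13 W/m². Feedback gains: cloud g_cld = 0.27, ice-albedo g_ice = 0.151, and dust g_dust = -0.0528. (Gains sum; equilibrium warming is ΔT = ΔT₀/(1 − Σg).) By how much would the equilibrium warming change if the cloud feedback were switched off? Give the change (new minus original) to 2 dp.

-2.02 K

Original: g = 0.3682, ΔT = 4.26/(1−0.3682) = 6.7426 K.
Without cloud: g' = 0.0982, ΔT' = 4.26/(1−0.0982) = 4.7239 K.
Change = 4.7239 − 6.7426 = -2.02 K.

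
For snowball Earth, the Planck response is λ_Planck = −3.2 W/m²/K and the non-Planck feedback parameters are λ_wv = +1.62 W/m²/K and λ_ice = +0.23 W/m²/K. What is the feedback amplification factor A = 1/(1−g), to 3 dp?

2.370

Convert to gains: g_wv = 1.62/3.2 = 0.5062; g_ice = 0.23/3.2 = 0.07187.
Total gain g = 0.57807.
A = 1/(1 − 0.57807) = 2.370.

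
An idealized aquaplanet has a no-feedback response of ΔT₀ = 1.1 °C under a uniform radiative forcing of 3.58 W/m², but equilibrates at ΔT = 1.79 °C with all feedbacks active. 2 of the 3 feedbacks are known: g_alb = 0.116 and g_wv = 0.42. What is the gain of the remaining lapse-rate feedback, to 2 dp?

-0.15

Amplification A = ΔT/ΔT₀ = 1.79/1.1 = 1.627.
Total gain g = 1 − 1/A = 1 − 1/1.627 = 0.3854.
Known gains sum to 0.116 + 0.42 = 0.536.
g_lr = 0.3854 − 0.536 = -0.15.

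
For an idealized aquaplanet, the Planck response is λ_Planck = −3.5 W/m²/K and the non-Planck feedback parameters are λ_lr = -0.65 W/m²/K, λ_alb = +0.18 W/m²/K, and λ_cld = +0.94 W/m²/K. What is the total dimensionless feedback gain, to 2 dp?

Convert to gains: g_lr = -0.65/3.5 = -0.1857; g_alb = 0.18/3.5 = 0.05143; g_cld = 0.94/3.5 = 0.2686.
Total gain g = 0.13433.

0.13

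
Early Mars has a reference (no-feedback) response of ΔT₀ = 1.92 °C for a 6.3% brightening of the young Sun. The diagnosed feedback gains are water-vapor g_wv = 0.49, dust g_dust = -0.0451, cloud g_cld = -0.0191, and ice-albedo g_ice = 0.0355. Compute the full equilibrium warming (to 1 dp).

Total gain g = 0.49 − 0.0451 − 0.0191 + 0.0355 = 0.4613.
Amplification A = 1/(1 − 0.4613) = 1.856.
ΔT = 1.92 × 1.856 = 3.6 °C.

3.6 °C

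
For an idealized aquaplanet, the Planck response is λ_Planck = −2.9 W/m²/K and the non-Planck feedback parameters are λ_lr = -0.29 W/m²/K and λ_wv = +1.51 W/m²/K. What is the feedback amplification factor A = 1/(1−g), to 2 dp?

1.73

Convert to gains: g_lr = -0.29/2.9 = -0.1; g_wv = 1.51/2.9 = 0.5207.
Total gain g = 0.4207.
A = 1/(1 − 0.4207) = 1.73.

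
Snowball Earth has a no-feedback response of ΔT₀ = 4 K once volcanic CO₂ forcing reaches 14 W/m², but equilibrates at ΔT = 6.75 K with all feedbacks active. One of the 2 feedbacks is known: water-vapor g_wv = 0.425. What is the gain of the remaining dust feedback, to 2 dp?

-0.02

Amplification A = ΔT/ΔT₀ = 6.75/4 = 1.688.
Total gain g = 1 − 1/A = 1 − 1/1.688 = 0.4076.
The known gain is 0.425.
g_dust = 0.4076 − 0.425 = -0.02.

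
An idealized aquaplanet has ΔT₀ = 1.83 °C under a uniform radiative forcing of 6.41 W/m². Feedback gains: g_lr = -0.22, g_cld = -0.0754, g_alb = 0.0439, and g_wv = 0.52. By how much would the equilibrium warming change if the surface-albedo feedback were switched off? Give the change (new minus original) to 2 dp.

Original: g = 0.2685, ΔT = 1.83/(1−0.2685) = 2.5017 °C.
Without surface-albedo: g' = 0.2246, ΔT' = 1.83/(1−0.2246) = 2.3601 °C.
Change = 2.3601 − 2.5017 = -0.14 °C.

-0.14 °C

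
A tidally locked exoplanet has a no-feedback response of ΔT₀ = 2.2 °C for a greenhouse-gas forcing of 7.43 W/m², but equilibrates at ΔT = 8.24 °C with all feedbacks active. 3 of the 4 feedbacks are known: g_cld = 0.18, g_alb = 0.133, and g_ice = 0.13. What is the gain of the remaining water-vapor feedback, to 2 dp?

0.29

Amplification A = ΔT/ΔT₀ = 8.24/2.2 = 3.745.
Total gain g = 1 − 1/A = 1 − 1/3.745 = 0.733.
Known gains sum to 0.18 + 0.133 + 0.13 = 0.443.
g_wv = 0.733 − 0.443 = 0.29.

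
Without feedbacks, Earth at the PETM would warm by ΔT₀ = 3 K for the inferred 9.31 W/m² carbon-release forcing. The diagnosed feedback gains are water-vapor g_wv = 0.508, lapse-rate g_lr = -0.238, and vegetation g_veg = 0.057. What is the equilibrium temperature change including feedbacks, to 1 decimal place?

4.5 K

Total gain g = 0.508 − 0.238 + 0.057 = 0.327.
Amplification A = 1/(1 − 0.327) = 1.486.
ΔT = 3 × 1.486 = 4.5 K.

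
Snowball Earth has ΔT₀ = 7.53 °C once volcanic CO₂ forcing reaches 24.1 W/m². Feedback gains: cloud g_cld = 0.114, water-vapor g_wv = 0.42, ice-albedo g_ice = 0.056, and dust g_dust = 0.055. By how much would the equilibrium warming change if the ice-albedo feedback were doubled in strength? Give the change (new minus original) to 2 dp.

3.97 °C

Original: g = 0.645, ΔT = 7.53/(1−0.645) = 21.2113 °C.
With doubled ice-albedo: g' = 0.701, ΔT' = 7.53/(1−0.701) = 25.1839 °C.
Change = 25.1839 − 21.2113 = 3.97 °C.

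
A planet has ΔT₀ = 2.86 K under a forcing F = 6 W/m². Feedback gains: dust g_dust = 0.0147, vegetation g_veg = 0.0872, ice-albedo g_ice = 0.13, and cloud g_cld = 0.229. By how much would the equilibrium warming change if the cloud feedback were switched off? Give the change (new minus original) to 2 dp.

Original: g = 0.4609, ΔT = 2.86/(1−0.4609) = 5.3051 K.
Without cloud: g' = 0.2319, ΔT' = 2.86/(1−0.2319) = 3.7235 K.
Change = 3.7235 − 5.3051 = -1.58 K.

-1.58 K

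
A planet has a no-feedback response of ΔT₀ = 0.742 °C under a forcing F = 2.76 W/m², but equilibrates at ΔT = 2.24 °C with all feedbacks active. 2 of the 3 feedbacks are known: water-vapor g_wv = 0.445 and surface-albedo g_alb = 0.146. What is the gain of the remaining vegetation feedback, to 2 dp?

Amplification A = ΔT/ΔT₀ = 2.24/0.742 = 3.019.
Total gain g = 1 − 1/A = 1 − 1/3.019 = 0.6688.
Known gains sum to 0.445 + 0.146 = 0.591.
g_veg = 0.6688 − 0.591 = 0.08.

0.08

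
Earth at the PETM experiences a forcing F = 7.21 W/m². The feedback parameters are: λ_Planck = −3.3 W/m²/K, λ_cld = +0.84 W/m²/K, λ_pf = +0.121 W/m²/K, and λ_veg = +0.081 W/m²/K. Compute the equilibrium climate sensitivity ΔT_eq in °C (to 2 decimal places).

3.19 °C

Net feedback parameter λ = (−3.3) + (+0.84) + (+0.121) + (+0.081) = -2.258 W/m²/K.
ΔT = −F/λ = −7.21/(-2.258) = 3.19 °C.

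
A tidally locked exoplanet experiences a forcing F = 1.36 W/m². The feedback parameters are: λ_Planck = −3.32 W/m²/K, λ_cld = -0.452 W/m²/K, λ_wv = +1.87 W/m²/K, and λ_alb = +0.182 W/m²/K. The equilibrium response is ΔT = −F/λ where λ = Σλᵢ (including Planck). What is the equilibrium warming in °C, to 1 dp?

Net feedback parameter λ = (−3.32) + (-0.452) + (+1.87) + (+0.182) = -1.72 W/m²/K.
ΔT = −F/λ = −1.36/(-1.72) = 0.8 °C.

0.8 °C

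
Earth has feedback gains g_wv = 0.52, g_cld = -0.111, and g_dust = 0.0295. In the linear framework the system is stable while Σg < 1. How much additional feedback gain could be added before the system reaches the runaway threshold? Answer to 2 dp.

0.56

Current total gain = 0.52 − 0.111 + 0.0295 = 0.4385.
Margin to runaway = 1 − 0.4385 = 0.56.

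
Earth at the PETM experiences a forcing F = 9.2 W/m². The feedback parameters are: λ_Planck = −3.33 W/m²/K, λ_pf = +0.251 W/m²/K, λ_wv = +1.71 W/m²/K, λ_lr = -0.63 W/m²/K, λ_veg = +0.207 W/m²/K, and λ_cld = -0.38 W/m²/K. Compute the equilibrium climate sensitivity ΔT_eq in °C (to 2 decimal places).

Net feedback parameter λ = (−3.33) + (+0.251) + (+1.71) + (-0.63) + (+0.207) + (-0.38) = -2.172 W/m²/K.
ΔT = −F/λ = −9.2/(-2.172) = 4.24 °C.

4.24 °C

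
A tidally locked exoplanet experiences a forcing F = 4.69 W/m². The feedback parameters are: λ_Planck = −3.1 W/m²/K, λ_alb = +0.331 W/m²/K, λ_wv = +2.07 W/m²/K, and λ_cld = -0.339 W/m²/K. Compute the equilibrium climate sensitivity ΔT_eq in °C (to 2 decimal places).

Net feedback parameter λ = (−3.1) + (+0.331) + (+2.07) + (-0.339) = -1.038 W/m²/K.
ΔT = −F/λ = −4.69/(-1.038) = 4.52 °C.

4.52 °C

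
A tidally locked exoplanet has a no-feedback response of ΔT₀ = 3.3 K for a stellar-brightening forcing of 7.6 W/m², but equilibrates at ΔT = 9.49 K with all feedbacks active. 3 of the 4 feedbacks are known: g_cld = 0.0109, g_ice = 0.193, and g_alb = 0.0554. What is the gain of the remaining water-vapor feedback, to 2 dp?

0.39

Amplification A = ΔT/ΔT₀ = 9.49/3.3 = 2.876.
Total gain g = 1 − 1/A = 1 − 1/2.876 = 0.6523.
Known gains sum to 0.0109 + 0.193 + 0.0554 = 0.2593.
g_wv = 0.6523 − 0.2593 = 0.39.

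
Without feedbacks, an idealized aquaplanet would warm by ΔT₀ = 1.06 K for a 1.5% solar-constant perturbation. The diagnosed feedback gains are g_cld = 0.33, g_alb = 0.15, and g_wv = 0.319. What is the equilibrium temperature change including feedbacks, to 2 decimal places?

5.27 K

Total gain g = 0.33 + 0.15 + 0.319 = 0.799.
Amplification A = 1/(1 − 0.799) = 4.975.
ΔT = 1.06 × 4.975 = 5.27 K.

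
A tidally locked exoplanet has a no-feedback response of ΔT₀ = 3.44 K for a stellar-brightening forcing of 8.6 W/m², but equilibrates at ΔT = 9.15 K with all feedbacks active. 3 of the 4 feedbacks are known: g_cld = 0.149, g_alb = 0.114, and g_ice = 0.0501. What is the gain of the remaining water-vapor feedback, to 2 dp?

Amplification A = ΔT/ΔT₀ = 9.15/3.44 = 2.66.
Total gain g = 1 − 1/A = 1 − 1/2.66 = 0.6241.
Known gains sum to 0.149 + 0.114 + 0.0501 = 0.3131.
g_wv = 0.6241 − 0.3131 = 0.31.

0.31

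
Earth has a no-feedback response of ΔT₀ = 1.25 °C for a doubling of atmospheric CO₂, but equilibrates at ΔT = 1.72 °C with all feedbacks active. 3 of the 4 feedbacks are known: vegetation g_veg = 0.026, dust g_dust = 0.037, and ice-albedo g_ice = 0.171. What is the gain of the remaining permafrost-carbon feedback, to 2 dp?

0.04

Amplification A = ΔT/ΔT₀ = 1.72/1.25 = 1.376.
Total gain g = 1 − 1/A = 1 − 1/1.376 = 0.2733.
Known gains sum to 0.026 + 0.037 + 0.171 = 0.234.
g_pf = 0.2733 − 0.234 = 0.04.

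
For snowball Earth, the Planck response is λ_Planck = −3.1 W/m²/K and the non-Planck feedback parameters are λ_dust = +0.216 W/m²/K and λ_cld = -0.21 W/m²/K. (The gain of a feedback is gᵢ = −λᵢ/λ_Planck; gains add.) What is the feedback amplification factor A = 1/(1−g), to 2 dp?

Convert to gains: g_dust = 0.216/3.1 = 0.06968; g_cld = -0.21/3.1 = -0.06774.
Total gain g = 0.00194.
A = 1/(1 − 0.00194) = 1.00.

1.00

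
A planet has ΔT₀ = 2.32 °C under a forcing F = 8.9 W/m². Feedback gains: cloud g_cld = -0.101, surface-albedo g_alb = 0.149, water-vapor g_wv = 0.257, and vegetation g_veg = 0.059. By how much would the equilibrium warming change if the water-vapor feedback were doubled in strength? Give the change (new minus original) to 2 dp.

Original: g = 0.364, ΔT = 2.32/(1−0.364) = 3.6478 °C.
With doubled water-vapor: g' = 0.621, ΔT' = 2.32/(1−0.621) = 6.1214 °C.
Change = 6.1214 − 3.6478 = 2.47 °C.

2.47 °C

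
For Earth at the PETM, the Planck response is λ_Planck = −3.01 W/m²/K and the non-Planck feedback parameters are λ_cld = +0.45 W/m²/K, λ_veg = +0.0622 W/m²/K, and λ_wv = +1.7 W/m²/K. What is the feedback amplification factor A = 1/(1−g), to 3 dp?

3.773

Convert to gains: g_cld = 0.45/3.01 = 0.1495; g_veg = 0.0622/3.01 = 0.02066; g_wv = 1.7/3.01 = 0.5648.
Total gain g = 0.73496.
A = 1/(1 − 0.73496) = 3.773.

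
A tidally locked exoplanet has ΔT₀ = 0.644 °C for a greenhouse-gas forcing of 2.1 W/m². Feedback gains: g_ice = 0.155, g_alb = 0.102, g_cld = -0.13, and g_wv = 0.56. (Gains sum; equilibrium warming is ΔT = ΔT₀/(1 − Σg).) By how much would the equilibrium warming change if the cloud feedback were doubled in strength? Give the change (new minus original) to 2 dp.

Original: g = 0.687, ΔT = 0.644/(1−0.687) = 2.0575 °C.
With doubled cloud: g' = 0.557, ΔT' = 0.644/(1−0.557) = 1.4537 °C.
Change = 1.4537 − 2.0575 = -0.60 °C.

-0.60 °C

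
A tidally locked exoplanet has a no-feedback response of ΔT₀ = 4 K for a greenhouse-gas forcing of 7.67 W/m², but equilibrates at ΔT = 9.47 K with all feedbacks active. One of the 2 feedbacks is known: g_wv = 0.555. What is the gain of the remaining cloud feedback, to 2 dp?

Amplification A = ΔT/ΔT₀ = 9.47/4 = 2.368.
Total gain g = 1 − 1/A = 1 − 1/2.368 = 0.5777.
The known gain is 0.555.
g_cld = 0.5777 − 0.555 = 0.02.

0.02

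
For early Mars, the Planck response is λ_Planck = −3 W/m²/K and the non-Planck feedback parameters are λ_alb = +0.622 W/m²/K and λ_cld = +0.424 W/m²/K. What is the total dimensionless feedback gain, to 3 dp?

0.349

Convert to gains: g_alb = 0.622/3 = 0.2073; g_cld = 0.424/3 = 0.1413.
Total gain g = 0.3486.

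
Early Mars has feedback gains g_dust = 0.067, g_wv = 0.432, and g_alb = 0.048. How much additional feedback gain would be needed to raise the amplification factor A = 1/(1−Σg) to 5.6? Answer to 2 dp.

Current total gain = 0.547.
Target gain for A = 5.6: g* = 1 − 1/5.6 = 0.8214.
Additional gain needed = 0.8214 − 0.547 = 0.27.

0.27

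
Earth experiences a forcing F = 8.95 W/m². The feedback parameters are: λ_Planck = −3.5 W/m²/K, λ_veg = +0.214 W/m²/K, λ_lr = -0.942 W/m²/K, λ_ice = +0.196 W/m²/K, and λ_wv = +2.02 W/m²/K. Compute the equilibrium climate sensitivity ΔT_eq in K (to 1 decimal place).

4.4 K

Net feedback parameter λ = (−3.5) + (+0.214) + (-0.942) + (+0.196) + (+2.02) = -2.012 W/m²/K.
ΔT = −F/λ = −8.95/(-2.012) = 4.4 K.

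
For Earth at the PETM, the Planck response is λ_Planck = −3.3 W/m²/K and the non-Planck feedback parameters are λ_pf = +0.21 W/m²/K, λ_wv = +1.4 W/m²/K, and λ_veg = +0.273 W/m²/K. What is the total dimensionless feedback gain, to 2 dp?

0.57

Convert to gains: g_pf = 0.21/3.3 = 0.06364; g_wv = 1.4/3.3 = 0.4242; g_veg = 0.273/3.3 = 0.08273.
Total gain g = 0.57057.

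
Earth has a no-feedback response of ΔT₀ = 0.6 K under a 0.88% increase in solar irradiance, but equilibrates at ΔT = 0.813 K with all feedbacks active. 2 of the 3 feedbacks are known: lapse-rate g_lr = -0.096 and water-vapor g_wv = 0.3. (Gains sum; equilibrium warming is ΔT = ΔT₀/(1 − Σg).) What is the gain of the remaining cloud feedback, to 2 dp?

0.06

Amplification A = ΔT/ΔT₀ = 0.813/0.6 = 1.355.
Total gain g = 1 − 1/A = 1 − 1/1.355 = 0.262.
Known gains sum to -0.096 + 0.3 = 0.204.
g_cld = 0.262 − 0.204 = 0.06.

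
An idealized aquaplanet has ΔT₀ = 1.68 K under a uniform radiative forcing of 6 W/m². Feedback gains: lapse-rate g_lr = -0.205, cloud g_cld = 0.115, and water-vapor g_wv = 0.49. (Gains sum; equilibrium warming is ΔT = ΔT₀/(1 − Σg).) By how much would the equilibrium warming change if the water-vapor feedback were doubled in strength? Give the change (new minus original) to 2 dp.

12.47 K

Original: g = 0.4, ΔT = 1.68/(1−0.4) = 2.8000 K.
With doubled water-vapor: g' = 0.89, ΔT' = 1.68/(1−0.89) = 15.2727 K.
Change = 15.2727 − 2.8000 = 12.47 K.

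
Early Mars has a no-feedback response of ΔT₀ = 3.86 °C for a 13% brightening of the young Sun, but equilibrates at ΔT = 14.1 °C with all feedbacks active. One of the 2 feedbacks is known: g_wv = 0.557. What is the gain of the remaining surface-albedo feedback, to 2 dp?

0.17

Amplification A = ΔT/ΔT₀ = 14.1/3.86 = 3.653.
Total gain g = 1 − 1/A = 1 − 1/3.653 = 0.7263.
The known gain is 0.557.
g_alb = 0.7263 − 0.557 = 0.17.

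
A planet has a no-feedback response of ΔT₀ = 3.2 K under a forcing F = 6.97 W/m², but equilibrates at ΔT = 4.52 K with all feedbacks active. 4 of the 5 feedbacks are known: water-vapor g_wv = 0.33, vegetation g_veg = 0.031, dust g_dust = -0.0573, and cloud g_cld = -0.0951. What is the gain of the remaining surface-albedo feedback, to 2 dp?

0.08

Amplification A = ΔT/ΔT₀ = 4.52/3.2 = 1.412.
Total gain g = 1 − 1/A = 1 − 1/1.412 = 0.2918.
Known gains sum to 0.33 + 0.031 − 0.0573 − 0.0951 = 0.2086.
g_alb = 0.2918 − 0.2086 = 0.08.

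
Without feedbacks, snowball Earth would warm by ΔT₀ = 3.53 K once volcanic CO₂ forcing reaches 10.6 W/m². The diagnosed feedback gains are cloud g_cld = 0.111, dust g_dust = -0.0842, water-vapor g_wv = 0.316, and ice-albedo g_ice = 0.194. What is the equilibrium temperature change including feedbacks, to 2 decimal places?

Total gain g = 0.111 − 0.0842 + 0.316 + 0.194 = 0.5368.
Amplification A = 1/(1 − 0.5368) = 2.159.
ΔT = 3.53 × 2.159 = 7.62 K.

7.62 K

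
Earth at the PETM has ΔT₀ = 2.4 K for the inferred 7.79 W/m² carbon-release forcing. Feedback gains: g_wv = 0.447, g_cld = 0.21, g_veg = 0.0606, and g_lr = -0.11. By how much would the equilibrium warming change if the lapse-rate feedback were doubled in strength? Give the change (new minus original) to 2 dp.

-1.34 K

Original: g = 0.6076, ΔT = 2.4/(1−0.6076) = 6.1162 K.
With doubled lapse-rate: g' = 0.4976, ΔT' = 2.4/(1−0.4976) = 4.7771 K.
Change = 4.7771 − 6.1162 = -1.34 K.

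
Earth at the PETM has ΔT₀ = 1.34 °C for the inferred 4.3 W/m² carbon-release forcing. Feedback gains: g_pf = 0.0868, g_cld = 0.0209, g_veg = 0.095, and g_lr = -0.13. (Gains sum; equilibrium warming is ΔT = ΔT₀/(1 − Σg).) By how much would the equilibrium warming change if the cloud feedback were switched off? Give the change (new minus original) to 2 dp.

-0.03 °C

Original: g = 0.0727, ΔT = 1.34/(1−0.0727) = 1.4451 °C.
Without cloud: g' = 0.0518, ΔT' = 1.34/(1−0.0518) = 1.4132 °C.
Change = 1.4132 − 1.4451 = -0.03 °C.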